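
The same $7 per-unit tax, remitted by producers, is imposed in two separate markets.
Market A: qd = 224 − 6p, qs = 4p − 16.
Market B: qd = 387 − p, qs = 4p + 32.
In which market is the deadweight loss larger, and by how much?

Market A: pre-tax p* = $24, q* = 80; post-tax q = 63.2; deadweight loss = $58.8.
Market B: pre-tax p* = $71, q* = 316; post-tax q = 310.4; deadweight loss = $19.6.
Difference: $58.8 vs $19.6 → market A is larger by $39.2.

Market A, by $39.2.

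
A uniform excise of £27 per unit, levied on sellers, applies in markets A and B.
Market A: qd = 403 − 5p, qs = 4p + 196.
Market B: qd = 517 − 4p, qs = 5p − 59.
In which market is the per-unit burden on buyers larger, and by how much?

Market B, by £3.

Market A: pre-tax p* = £23, q* = 288; post-tax q = 228; per-unit burden on buyers = £12.
Market B: pre-tax p* = £64, q* = 261; post-tax q = 201; per-unit burden on buyers = £15.
Difference: £12 vs £15 → market B is larger by £3.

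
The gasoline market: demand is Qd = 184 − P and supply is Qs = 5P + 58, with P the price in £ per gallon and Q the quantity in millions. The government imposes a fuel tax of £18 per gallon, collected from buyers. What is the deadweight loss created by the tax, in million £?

Deadweight loss = £135 million.

Before the tax: set 184 − P = 5P + 58 → P* = £21, Q* = 163.
With the tax collected from buyers, demand (in seller-price terms) shifts: Qd = 184 − (P + 18).
Solving gives Q = 148 with buyers paying £36 and sellers receiving £18 (the £18 wedge).
Quantity falls by |ΔQ| = |163 − 148| = 15.
DWL = ½ · t · |ΔQ| = ½ · 18 · 15 = £135.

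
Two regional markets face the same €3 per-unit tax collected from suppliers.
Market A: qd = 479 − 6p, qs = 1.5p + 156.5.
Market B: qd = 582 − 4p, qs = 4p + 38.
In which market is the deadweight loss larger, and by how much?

Market B, by €3.6.

Market A: pre-tax p* = €43, q* = 221; post-tax q = 217.4; deadweight loss = €5.4.
Market B: pre-tax p* = €68, q* = 310; post-tax q = 304; deadweight loss = €9.
Difference: €5.4 vs €9 → market B is larger by €3.6.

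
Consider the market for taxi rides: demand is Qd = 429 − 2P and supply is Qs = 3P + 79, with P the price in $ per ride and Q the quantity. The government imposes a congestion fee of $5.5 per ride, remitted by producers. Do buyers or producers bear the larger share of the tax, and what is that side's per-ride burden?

Buyers bear the larger share: $3.3 per ride.

Without the tax, 429 − 2P = 3P + 79 gives 5P = 350, so P* = $70 and Q* = 289.
With the tax collected from producers, supply shifts: Qs = 3(P − 5.5) + 79.
New equilibrium: buyers pay $73.3, producers receive $67.8, Q = 282.4. (Wedge: Pb − Ps = 5.5.)
Per-ride burden: buyers $3.3, producers $2.2.
Buyers take the larger share because demand is less price-elastic here (demand slope 2 vs supply slope 3).
The less price-elastic side of the market bears the larger share of a per-unit tax.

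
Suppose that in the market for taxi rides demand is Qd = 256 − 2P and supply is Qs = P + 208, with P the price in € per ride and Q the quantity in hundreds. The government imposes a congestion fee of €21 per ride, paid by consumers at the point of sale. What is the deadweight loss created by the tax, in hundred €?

Without the tax, 256 − 2P = P + 208 gives 3P = 48, so P* = €16 and Q* = 224.
With the tax collected from consumers, demand (in seller-price terms) shifts: Qd = 256 − 2(P + 21).
Solving gives Q = 210 with consumers paying €23 and suppliers receiving €2 (the €21 wedge).
Quantity falls by |ΔQ| = |224 − 210| = 14.
DWL = ½ · t · |ΔQ| = ½ · 21 · 14 = €147.

Deadweight loss = €147 hundred.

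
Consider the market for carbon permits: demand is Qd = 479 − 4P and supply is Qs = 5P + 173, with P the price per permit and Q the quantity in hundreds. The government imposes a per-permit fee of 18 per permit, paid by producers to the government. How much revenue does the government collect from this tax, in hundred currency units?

Tax revenue = 5454 hundred.

Before the tax: set 479 − 4P = 5P + 173 → P* = 34, Q* = 343.
With the tax collected from producers, supply shifts: Qs = 5(P − 18) + 173.
New equilibrium: consumers pay 44, producers receive 26, Q = 303. (Wedge: Pb − Ps = 18.)
Revenue = t · Q = 18 · 303 = 5454.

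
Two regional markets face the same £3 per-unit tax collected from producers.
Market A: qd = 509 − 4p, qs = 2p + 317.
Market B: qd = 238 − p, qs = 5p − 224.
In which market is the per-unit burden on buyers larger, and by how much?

Market A: pre-tax p* = £32, q* = 381; post-tax q = 377; per-unit burden on buyers = £1.
Market B: pre-tax p* = £77, q* = 161; post-tax q = 158.5; per-unit burden on buyers = £2.5.
Difference: £1 vs £2.5 → market B is larger by £1.5.

Market B, by £1.5.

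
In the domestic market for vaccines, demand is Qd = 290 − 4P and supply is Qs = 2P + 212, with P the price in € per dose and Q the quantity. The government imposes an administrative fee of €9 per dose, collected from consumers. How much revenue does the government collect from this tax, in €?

Without the tax, 290 − 4P = 2P + 212 gives 6P = 78, so P* = €13 and Q* = 238.
With the tax collected from consumers, demand (in seller-price terms) shifts: Qd = 290 − 4(P + 9).
New equilibrium: consumers pay €16, producers receive €7, Q = 226. (Wedge: Pb − Ps = 9.)
Revenue = t · Q = 9 · 226 = €2034.

Tax revenue = €2034.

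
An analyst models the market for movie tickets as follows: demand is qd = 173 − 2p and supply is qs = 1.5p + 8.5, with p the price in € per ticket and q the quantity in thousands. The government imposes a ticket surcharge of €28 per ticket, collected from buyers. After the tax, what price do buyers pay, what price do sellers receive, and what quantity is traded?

Without the tax, 173 − 2p = 1.5p + 8.5 gives 3.5p = 164.5, so p* = €47 and q* = 79.
With the tax collected from buyers, demand (in seller-price terms) shifts: qd = 173 − 2(p + 28).
Solving gives q = 55 with buyers paying €59 and sellers receiving €31 (the €28 wedge).
The less price-elastic side of the market bears the larger share of a per-unit tax.

Buyers pay €59; sellers receive €31; quantity = 55.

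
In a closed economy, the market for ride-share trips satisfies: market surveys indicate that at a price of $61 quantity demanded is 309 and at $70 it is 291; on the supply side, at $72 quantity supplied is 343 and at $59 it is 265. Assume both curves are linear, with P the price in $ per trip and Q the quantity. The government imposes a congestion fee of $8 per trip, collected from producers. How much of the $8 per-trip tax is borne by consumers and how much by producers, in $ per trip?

Consumers bear $6 per trip; producers bear $2 per trip.

Demand slope: (291 − 309)/(70 − 61) = -2, so Qd = 431 − 2P.
Supply slope: (265 − 343)/(59 − 72) = 6, so Qs = 6P − 89.
Without the tax, 431 − 2P = 6P − 89 gives 8P = 520, so P* = $65 and Q* = 301.
With the tax collected from producers, supply shifts: Qs = 6(P − 8) − 89.
Solving gives Q = 289 with consumers paying $71 and producers receiving $63 (the $8 wedge).
Burden on consumers: $6; on producers: $2. (They sum to $8.)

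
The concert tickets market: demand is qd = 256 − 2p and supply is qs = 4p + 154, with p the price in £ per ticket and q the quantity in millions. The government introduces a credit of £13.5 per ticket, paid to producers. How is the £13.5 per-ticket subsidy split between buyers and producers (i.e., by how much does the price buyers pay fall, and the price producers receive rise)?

Buyers gain £9 per ticket; producers gain £4.5 per ticket.

Before the subsidy: set 256 − 2p = 4p + 154 → p* = £17, q* = 222.
With a per-unit subsidy paid to producers, each receives p + 13.5 per unit sold, so supply becomes qs = 4(p + 13.5) + 154.
Solving gives q = 240 with buyers paying £8 and producers receiving £21.5 (the £13.5 wedge).
Gain to buyers: £9; to producers: £4.5. (They sum to £13.5.)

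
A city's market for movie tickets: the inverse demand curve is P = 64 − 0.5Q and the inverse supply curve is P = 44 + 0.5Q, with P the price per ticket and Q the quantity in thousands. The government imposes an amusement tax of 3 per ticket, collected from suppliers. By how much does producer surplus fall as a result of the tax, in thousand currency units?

Producer surplus falls by 27.75 thousand.

Rewrite in direct form: Qd = 128 − 2P and Qs = 2P − 88.
Without the tax, 128 − 2P = 2P − 88 gives 4P = 216, so P* = 54 and Q* = 20.
With the tax collected from suppliers, supply shifts: Qs = 2(P − 3) − 88.
Solving gives Q = 17 with consumers paying 55.5 and suppliers receiving 52.5 (the 3 wedge).
ΔPS is the trapezoid between Q = 17 and Q = 20 of height 1.5: ½ · (20 + 17) · 1.5 = 27.75.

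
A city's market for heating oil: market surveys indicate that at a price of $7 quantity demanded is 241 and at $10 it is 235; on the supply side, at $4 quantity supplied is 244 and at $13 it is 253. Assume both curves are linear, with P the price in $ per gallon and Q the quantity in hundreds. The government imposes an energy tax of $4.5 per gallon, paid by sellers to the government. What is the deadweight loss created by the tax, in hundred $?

Demand slope: (235 − 241)/(10 − 7) = -2, so Qd = 255 − 2P.
Supply slope: (253 − 244)/(13 − 4) = 1, so Qs = P + 240.
Before the tax: set 255 − 2P = P + 240 → P* = $5, Q* = 245.
With the tax collected from sellers, supply shifts: Qs = (P − 4.5) + 240.
Solving gives Q = 242 with consumers paying $6.5 and sellers receiving $2 (the $4.5 wedge).
Quantity falls by |ΔQ| = |245 − 242| = 3.
DWL = ½ · t · |ΔQ| = ½ · 4.5 · 3 = $6.75.

Deadweight loss = $6.75 hundred.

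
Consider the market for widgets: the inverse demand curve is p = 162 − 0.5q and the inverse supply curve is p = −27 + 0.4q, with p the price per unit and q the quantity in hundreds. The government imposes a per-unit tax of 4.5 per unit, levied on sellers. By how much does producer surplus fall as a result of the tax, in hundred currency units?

Rewrite in direct form: qd = 324 − 2p and qs = 2.5p + 67.5.
Before the tax: set 324 − 2p = 2.5p + 67.5 → p* = 57, q* = 210.
With the tax collected from sellers, supply shifts: qs = 2.5(p − 4.5) + 67.5.
Solving gives q = 205 with consumers paying 59.5 and sellers receiving 55 (the 4.5 wedge).
ΔPS is the trapezoid between Q = 205 and Q = 210 of height 2: ½ · (210 + 205) · 2 = 415.

Producer surplus falls by 415 hundred.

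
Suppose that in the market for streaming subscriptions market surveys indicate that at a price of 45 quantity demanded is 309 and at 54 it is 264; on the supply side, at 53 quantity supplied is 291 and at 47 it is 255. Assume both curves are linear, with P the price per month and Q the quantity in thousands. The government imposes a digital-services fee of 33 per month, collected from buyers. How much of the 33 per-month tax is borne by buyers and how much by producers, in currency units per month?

Buyers bear 18 per month; producers bear 15 per month.

Demand slope: (264 − 309)/(54 − 45) = -5, so Qd = 534 − 5P.
Supply slope: (255 − 291)/(47 − 53) = 6, so Qs = 6P − 27.
Without the tax, 534 − 5P = 6P − 27 gives 11P = 561, so P* = 51 and Q* = 279.
With the tax collected from buyers, demand (in seller-price terms) shifts: Qd = 534 − 5(P + 33).
New equilibrium: buyers pay 69, producers receive 36, Q = 189. (Wedge: Pb − Ps = 33.)
Burden on buyers: 18; on producers: 15. (They sum to 33.)
The less price-elastic side of the market bears the larger share of a per-unit tax.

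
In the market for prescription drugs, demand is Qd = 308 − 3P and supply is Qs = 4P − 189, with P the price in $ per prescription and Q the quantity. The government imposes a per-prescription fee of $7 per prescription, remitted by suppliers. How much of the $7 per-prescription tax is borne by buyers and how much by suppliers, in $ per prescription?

Without the tax, 308 − 3P = 4P − 189 gives 7P = 497, so P* = $71 and Q* = 95.
With the tax collected from suppliers, supply shifts: Qs = 4(P − 7) − 189.
Solving gives Q = 83 with buyers paying $75 and suppliers receiving $68 (the $7 wedge).
Burden on buyers: $4; on suppliers: $3. (They sum to $7.)
The less price-elastic side of the market bears the larger share of a per-unit tax.

Buyers bear $4 per prescription; suppliers bear $3 per prescription.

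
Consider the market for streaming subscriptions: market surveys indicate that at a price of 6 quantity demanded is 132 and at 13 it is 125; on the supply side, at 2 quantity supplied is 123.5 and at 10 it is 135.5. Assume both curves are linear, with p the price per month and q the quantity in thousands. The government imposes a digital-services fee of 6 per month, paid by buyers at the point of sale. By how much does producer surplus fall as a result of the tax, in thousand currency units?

Demand slope: (125 − 132)/(13 − 6) = -1, so qd = 138 − p.
Supply slope: (135.5 − 123.5)/(10 − 2) = 1.5, so qs = 1.5p + 120.5.
Before the tax: set 138 − p = 1.5p + 120.5 → p* = 7, q* = 131.
With the tax collected from buyers, demand (in seller-price terms) shifts: qd = 138 − (p + 6).
New equilibrium: buyers pay 10.6, producers receive 4.6, q = 127.4. (Wedge: pb − ps = 6.)
ΔPS is the trapezoid between Q = 127.4 and Q = 131 of height 2.4: ½ · (131 + 127.4) · 2.4 = 310.08.

Producer surplus falls by 310.08 thousand.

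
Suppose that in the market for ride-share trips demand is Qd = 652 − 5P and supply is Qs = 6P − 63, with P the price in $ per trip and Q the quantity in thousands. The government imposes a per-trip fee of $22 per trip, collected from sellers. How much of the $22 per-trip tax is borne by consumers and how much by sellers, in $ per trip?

Consumers bear $12 per trip; sellers bear $10 per trip.

Without the tax, 652 − 5P = 6P − 63 gives 11P = 715, so P* = $65 and Q* = 327.
With the tax collected from sellers, supply shifts: Qs = 6(P − 22) − 63.
New equilibrium: consumers pay $77, sellers receive $55, Q = 267. (Wedge: Pb − Ps = 22.)
Burden on consumers: $12; on sellers: $10. (They sum to $22.)
The less price-elastic side of the market bears the larger share of a per-unit tax.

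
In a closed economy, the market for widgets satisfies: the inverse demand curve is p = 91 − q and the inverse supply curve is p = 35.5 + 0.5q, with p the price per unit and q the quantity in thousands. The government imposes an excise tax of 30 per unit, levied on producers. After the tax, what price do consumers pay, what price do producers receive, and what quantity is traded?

Rewrite in direct form: qd = 91 − p and qs = 2p − 71.
Before the tax: set 91 − p = 2p − 71 → p* = 54, q* = 37.
With the tax collected from producers, supply shifts: qs = 2(p − 30) − 71.
Solving gives q = 17 with consumers paying 74 and producers receiving 44 (the 30 wedge).

Consumers pay 74; producers receive 44; quantity = 17.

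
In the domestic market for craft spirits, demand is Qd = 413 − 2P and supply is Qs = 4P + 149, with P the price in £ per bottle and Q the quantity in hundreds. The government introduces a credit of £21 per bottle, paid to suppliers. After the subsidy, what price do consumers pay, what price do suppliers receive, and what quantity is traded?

Consumers pay £30; suppliers receive £51; quantity = 353.

Without the subsidy, 413 − 2P = 4P + 149 gives 6P = 264, so P* = £44 and Q* = 325.
With a per-unit subsidy paid to suppliers, each receives P + 21 per unit sold, so supply becomes Qs = 4(P + 21) + 149.
New equilibrium: consumers pay £30, suppliers receive £51, Q = 353. (Wedge: Pb − Ps = −21.)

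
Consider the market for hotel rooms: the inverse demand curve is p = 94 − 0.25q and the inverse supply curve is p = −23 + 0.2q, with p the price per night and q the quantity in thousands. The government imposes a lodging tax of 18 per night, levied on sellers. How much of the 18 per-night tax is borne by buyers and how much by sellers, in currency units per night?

Buyers bear 10 per night; sellers bear 8 per night.

Rewrite in direct form: qd = 376 − 4p and qs = 5p + 115.
Before the tax: set 376 − 4p = 5p + 115 → p* = 29, q* = 260.
With the tax collected from sellers, supply shifts: qs = 5(p − 18) + 115.
New equilibrium: buyers pay 39, sellers receive 21, q = 220. (Wedge: pb − ps = 18.)
Burden on buyers: 10; on sellers: 8. (They sum to 18.)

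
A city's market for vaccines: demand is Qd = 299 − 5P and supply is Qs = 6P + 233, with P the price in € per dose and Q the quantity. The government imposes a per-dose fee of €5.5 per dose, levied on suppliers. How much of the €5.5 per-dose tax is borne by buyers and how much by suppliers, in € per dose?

Before the tax: set 299 − 5P = 6P + 233 → P* = €6, Q* = 269.
With the tax collected from suppliers, supply shifts: Qs = 6(P − 5.5) + 233.
Solving gives Q = 254 with buyers paying €9 and suppliers receiving €3.5 (the €5.5 wedge).
Burden on buyers: €3; on suppliers: €2.5. (They sum to €5.5.)
The less price-elastic side of the market bears the larger share of a per-unit tax.

Buyers bear €3 per dose; suppliers bear €2.5 per dose.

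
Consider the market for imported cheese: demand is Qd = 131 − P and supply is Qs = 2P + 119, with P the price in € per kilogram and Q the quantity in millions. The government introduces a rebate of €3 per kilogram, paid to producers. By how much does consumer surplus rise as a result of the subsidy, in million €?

Consumer surplus rises by €256 million.

Without the subsidy, 131 − P = 2P + 119 gives 3P = 12, so P* = €4 and Q* = 127.
With a per-unit subsidy paid to producers, each receives P + 3 per unit sold, so supply becomes Qs = 2(P + 3) + 119.
Solving gives Q = 129 with buyers paying €2 and producers receiving €5 (the €3 wedge).
ΔCS is the trapezoid between Q = 129 and Q = 127 of height €2: ½ · (127 + 129) · 2 = €256.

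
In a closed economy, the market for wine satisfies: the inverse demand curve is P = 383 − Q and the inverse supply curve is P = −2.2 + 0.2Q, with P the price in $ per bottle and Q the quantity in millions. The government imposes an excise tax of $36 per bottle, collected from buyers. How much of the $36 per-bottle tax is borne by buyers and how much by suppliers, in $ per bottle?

Buyers bear $30 per bottle; suppliers bear $6 per bottle.

Rewrite in direct form: Qd = 383 − P and Qs = 5P + 11.
Without the tax, 383 − P = 5P + 11 gives 6P = 372, so P* = $62 and Q* = 321.
With the tax collected from buyers, demand (in seller-price terms) shifts: Qd = 383 − (P + 36).
New equilibrium: buyers pay $92, suppliers receive $56, Q = 291. (Wedge: Pb − Ps = 36.)
Burden on buyers: $30; on suppliers: $6. (They sum to $36.)
The less price-elastic side of the market bears the larger share of a per-unit tax.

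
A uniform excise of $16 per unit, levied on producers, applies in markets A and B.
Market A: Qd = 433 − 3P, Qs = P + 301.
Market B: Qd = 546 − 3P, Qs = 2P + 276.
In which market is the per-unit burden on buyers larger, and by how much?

Market A: pre-tax P* = $33, Q* = 334; post-tax Q = 322; per-unit burden on buyers = $4.
Market B: pre-tax P* = $54, Q* = 384; post-tax Q = 364.8; per-unit burden on buyers = $6.4.
Difference: $4 vs $6.4 → market B is larger by $2.4.

Market B, by $2.4.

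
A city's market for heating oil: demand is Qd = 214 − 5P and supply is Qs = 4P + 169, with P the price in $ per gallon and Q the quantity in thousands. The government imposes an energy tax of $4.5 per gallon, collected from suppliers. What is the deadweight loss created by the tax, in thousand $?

Before the tax: set 214 − 5P = 4P + 169 → P* = $5, Q* = 189.
With the tax collected from suppliers, supply shifts: Qs = 4(P − 4.5) + 169.
Solving gives Q = 179 with buyers paying $7 and suppliers receiving $2.5 (the $4.5 wedge).
Quantity falls by |ΔQ| = |189 − 179| = 10.
DWL = ½ · t · |ΔQ| = ½ · 4.5 · 10 = $22.5.

Deadweight loss = $22.5 thousand.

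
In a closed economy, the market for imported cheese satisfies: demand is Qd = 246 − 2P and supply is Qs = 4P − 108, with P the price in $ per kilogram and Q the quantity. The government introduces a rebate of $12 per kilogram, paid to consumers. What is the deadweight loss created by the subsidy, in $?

Deadweight loss = $96.

Before the subsidy: set 246 − 2P = 4P − 108 → P* = $59, Q* = 128.
With a per-unit subsidy paid to consumers, each effectively pays P − 12, so demand becomes Qd = 246 − 2(P − 12).
New equilibrium: consumers pay $51, suppliers receive $63, Q = 144. (Wedge: Pb − Ps = −12.)
Quantity rises by |ΔQ| = |128 − 144| = 16.
DWL = ½ · t · |ΔQ| = ½ · 12 · 16 = $96.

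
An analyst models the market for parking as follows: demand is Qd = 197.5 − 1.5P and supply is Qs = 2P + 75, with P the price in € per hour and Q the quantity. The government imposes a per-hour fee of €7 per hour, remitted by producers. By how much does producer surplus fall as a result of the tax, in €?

Without the tax, 197.5 − 1.5P = 2P + 75 gives 3.5P = 122.5, so P* = €35 and Q* = 145.
With the tax collected from producers, supply shifts: Qs = 2(P − 7) + 75.
Solving gives Q = 139 with consumers paying €39 and producers receiving €32 (the €7 wedge).
ΔPS is the trapezoid between Q = 139 and Q = 145 of height €3: ½ · (145 + 139) · 3 = €426.

Producer surplus falls by €426.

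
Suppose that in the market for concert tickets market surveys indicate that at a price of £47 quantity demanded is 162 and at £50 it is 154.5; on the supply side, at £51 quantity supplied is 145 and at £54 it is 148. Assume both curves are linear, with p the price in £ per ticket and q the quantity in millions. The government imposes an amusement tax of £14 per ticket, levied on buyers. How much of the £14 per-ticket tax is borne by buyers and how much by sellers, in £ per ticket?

Demand slope: (154.5 − 162)/(50 − 47) = -2.5, so qd = 279.5 − 2.5p.
Supply slope: (148 − 145)/(54 − 51) = 1, so qs = p + 94.
Before the tax: set 279.5 − 2.5p = p + 94 → p* = £53, q* = 147.
With the tax collected from buyers, demand (in seller-price terms) shifts: qd = 279.5 − 2.5(p + 14).
New equilibrium: buyers pay £57, sellers receive £43, q = 137. (Wedge: pb − ps = 14.)
Burden on buyers: £4; on sellers: £10. (They sum to £14.)
The less price-elastic side of the market bears the larger share of a per-unit tax.

Buyers bear £4 per ticket; sellers bear £10 per ticket.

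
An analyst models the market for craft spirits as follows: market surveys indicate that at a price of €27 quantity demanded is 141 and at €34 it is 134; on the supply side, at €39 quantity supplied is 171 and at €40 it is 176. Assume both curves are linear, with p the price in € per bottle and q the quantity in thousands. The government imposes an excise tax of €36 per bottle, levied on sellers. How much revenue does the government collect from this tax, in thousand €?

Tax revenue = €3816 thousand.

Demand slope: (134 − 141)/(34 − 27) = -1, so qd = 168 − p.
Supply slope: (176 − 171)/(40 − 39) = 5, so qs = 5p − 24.
Before the tax: set 168 − p = 5p − 24 → p* = €32, q* = 136.
With the tax collected from sellers, supply shifts: qs = 5(p − 36) − 24.
Solving gives q = 106 with buyers paying €62 and sellers receiving €26 (the €36 wedge).
Revenue = t · Q = 36 · 106 = €3816.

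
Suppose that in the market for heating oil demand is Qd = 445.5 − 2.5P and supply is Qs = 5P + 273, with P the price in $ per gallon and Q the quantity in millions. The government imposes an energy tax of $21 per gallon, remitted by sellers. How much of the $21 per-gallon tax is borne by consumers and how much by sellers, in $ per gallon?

Consumers bear $14 per gallon; sellers bear $7 per gallon.

Before the tax: set 445.5 − 2.5P = 5P + 273 → P* = $23, Q* = 388.
With the tax collected from sellers, supply shifts: Qs = 5(P − 21) + 273.
Solving gives Q = 353 with consumers paying $37 and sellers receiving $16 (the $21 wedge).
Burden on consumers: $14; on sellers: $7. (They sum to $21.)
The less price-elastic side of the market bears the larger share of a per-unit tax.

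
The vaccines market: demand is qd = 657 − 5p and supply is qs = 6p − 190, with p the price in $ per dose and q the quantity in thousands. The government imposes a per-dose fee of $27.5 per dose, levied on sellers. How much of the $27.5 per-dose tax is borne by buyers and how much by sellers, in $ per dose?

Buyers bear $15 per dose; sellers bear $12.5 per dose.

Without the tax, 657 − 5p = 6p − 190 gives 11p = 847, so p* = $77 and q* = 272.
With the tax collected from sellers, supply shifts: qs = 6(p − 27.5) − 190.
New equilibrium: buyers pay $92, sellers receive $64.5, q = 197. (Wedge: pb − ps = 27.5.)
Burden on buyers: $15; on sellers: $12.5. (They sum to $27.5.)
The less price-elastic side of the market bears the larger share of a per-unit tax.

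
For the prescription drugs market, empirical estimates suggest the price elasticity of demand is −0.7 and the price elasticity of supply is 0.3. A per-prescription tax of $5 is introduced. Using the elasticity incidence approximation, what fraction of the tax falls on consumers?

Incidence ratio: consumers' share ≈ εs / (εs + |εd|) = 0.3 / (0.3 + 0.7) = 0.3.
Supply is the less elastic side, so consumers bear the smaller share.

Consumers' share ≈ 0.3.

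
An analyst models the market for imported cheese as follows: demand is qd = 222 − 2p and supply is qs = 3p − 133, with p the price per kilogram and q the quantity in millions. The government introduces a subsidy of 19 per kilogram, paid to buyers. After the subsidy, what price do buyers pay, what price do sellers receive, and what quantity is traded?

Before the subsidy: set 222 − 2p = 3p − 133 → p* = 71, q* = 80.
With a per-unit subsidy paid to buyers, each effectively pays p − 19, so demand becomes qd = 222 − 2(p − 19).
New equilibrium: buyers pay 59.6, sellers receive 78.6, q = 102.8. (Wedge: pb − ps = −19.)

Buyers pay 59.6; sellers receive 78.6; quantity = 102.8.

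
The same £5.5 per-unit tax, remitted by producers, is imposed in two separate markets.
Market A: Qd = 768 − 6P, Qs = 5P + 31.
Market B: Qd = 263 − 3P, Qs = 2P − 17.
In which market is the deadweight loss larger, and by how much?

Market A, by £23.1.

Market A: pre-tax P* = £67, Q* = 366; post-tax Q = 351; deadweight loss = £41.25.
Market B: pre-tax P* = £56, Q* = 95; post-tax Q = 88.4; deadweight loss = £18.15.
Difference: £41.25 vs £18.15 → market A is larger by £23.1.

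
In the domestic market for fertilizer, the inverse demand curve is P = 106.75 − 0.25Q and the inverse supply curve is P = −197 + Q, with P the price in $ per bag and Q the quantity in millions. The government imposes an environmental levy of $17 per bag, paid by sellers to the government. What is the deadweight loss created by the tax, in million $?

Deadweight loss = $115.6 million.

Inverting to Q(P) form: Qd = 427 − 4P; Qs = P + 197.
Before the tax: set 427 − 4P = P + 197 → P* = $46, Q* = 243.
With the tax collected from sellers, supply shifts: Qs = (P − 17) + 197.
Solving gives Q = 229.4 with consumers paying $49.4 and sellers receiving $32.4 (the $17 wedge).
Quantity falls by |ΔQ| = |243 − 229.4| = 13.6.
DWL = ½ · t · |ΔQ| = ½ · 17 · 13.6 = $115.6.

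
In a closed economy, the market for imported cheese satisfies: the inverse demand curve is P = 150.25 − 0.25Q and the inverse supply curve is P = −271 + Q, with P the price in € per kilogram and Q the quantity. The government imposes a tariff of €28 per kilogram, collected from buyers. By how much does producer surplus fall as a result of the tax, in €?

Inverting to Q(P) form: Qd = 601 − 4P; Qs = P + 271.
Without the tax, 601 − 4P = P + 271 gives 5P = 330, so P* = €66 and Q* = 337.
With the tax collected from buyers, demand (in seller-price terms) shifts: Qd = 601 − 4(P + 28).
Solving gives Q = 314.6 with buyers paying €71.6 and producers receiving €43.6 (the €28 wedge).
ΔPS is the trapezoid between Q = 314.6 and Q = 337 of height €22.4: ½ · (337 + 314.6) · 22.4 = €7297.92.

Producer surplus falls by €7297.92.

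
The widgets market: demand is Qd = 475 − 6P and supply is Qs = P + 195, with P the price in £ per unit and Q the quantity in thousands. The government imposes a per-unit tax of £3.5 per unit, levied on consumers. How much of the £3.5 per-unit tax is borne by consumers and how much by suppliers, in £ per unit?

Consumers bear £0.5 per unit; suppliers bear £3 per unit.

Before the tax: set 475 − 6P = P + 195 → P* = £40, Q* = 235.
With the tax collected from consumers, demand (in seller-price terms) shifts: Qd = 475 − 6(P + 3.5).
Solving gives Q = 232 with consumers paying £40.5 and suppliers receiving £37 (the £3.5 wedge).
Burden on consumers: £0.5; on suppliers: £3. (They sum to £3.5.)
The less price-elastic side of the market bears the larger share of a per-unit tax.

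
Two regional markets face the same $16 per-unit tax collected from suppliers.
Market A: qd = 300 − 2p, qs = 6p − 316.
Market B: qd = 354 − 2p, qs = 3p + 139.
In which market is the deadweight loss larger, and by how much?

Market A, by $38.4.

Market A: pre-tax p* = $77, q* = 146; post-tax q = 122; deadweight loss = $192.
Market B: pre-tax p* = $43, q* = 268; post-tax q = 248.8; deadweight loss = $153.6.
Difference: $192 vs $153.6 → market A is larger by $38.4.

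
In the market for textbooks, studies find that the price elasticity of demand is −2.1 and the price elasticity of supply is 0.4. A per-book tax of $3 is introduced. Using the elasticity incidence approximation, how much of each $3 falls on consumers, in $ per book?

Incidence ratio: consumers' share ≈ εs / (εs + |εd|) = 0.4 / (0.4 + 2.1) = 0.16.
So consumers bear ≈ 0.16 × $3 = $0.48; suppliers bear $2.52.

Consumers bear ≈ $0.48 per book.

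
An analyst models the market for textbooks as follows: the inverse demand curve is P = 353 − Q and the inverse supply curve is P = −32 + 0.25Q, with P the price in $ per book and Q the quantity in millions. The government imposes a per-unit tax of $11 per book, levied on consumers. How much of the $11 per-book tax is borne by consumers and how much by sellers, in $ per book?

Consumers bear $8.8 per book; sellers bear $2.2 per book.

Rewrite in direct form: Qd = 353 − P and Qs = 4P + 128.
Before the tax: set 353 − P = 4P + 128 → P* = $45, Q* = 308.
With the tax collected from consumers, demand (in seller-price terms) shifts: Qd = 353 − (P + 11).
Solving gives Q = 299.2 with consumers paying $53.8 and sellers receiving $42.8 (the $11 wedge).
Burden on consumers: $8.8; on sellers: $2.2. (They sum to $11.)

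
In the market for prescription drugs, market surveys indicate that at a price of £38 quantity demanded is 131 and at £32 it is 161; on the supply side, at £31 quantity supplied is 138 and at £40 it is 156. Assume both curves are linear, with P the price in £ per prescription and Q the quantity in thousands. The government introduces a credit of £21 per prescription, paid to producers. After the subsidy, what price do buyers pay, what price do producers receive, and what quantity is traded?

Demand slope: (161 − 131)/(32 − 38) = -5, so Qd = 321 − 5P.
Supply slope: (156 − 138)/(40 − 31) = 2, so Qs = 2P + 76.
Before the subsidy: set 321 − 5P = 2P + 76 → P* = £35, Q* = 146.
With a per-unit subsidy paid to producers, each receives P + 21 per unit sold, so supply becomes Qs = 2(P + 21) + 76.
Solving gives Q = 176 with buyers paying £29 and producers receiving £50 (the £21 wedge).

Buyers pay £29; producers receive £50; quantity = 176.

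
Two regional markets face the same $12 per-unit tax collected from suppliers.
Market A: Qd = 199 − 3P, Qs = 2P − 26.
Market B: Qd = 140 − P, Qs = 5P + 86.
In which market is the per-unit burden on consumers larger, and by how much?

Market B, by $5.2.

Market A: pre-tax P* = $45, Q* = 64; post-tax Q = 49.6; per-unit burden on consumers = $4.8.
Market B: pre-tax P* = $9, Q* = 131; post-tax Q = 121; per-unit burden on consumers = $10.
Difference: $4.8 vs $10 → market B is larger by $5.2.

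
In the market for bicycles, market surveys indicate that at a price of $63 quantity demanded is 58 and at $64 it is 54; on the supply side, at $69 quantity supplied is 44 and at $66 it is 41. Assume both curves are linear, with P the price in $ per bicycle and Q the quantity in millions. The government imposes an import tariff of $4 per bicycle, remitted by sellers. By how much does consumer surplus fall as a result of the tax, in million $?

Demand slope: (54 − 58)/(64 − 63) = -4, so Qd = 310 − 4P.
Supply slope: (41 − 44)/(66 − 69) = 1, so Qs = P − 25.
Before the tax: set 310 − 4P = P − 25 → P* = $67, Q* = 42.
With the tax collected from sellers, supply shifts: Qs = (P − 4) − 25.
New equilibrium: buyers pay $67.8, sellers receive $63.8, Q = 38.8. (Wedge: Pb − Ps = 4.)
ΔCS is the trapezoid between Q = 38.8 and Q = 42 of height $0.8: ½ · (42 + 38.8) · 0.8 = $32.32.

Consumer surplus falls by $32.32 million.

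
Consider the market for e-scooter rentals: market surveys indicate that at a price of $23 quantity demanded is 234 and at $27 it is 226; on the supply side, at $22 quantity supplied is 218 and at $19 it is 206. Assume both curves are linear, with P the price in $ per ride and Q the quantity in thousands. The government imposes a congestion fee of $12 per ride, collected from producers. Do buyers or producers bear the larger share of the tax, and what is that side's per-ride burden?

Buyers bear the larger share: $8 per ride.

Demand slope: (226 − 234)/(27 − 23) = -2, so Qd = 280 − 2P.
Supply slope: (206 − 218)/(19 − 22) = 4, so Qs = 4P + 130.
Without the tax, 280 − 2P = 4P + 130 gives 6P = 150, so P* = $25 and Q* = 230.
With the tax collected from producers, supply shifts: Qs = 4(P − 12) + 130.
Solving gives Q = 214 with buyers paying $33 and producers receiving $21 (the $12 wedge).
Per-ride burden: buyers $8, producers $4.
Buyers take the larger share because demand is less price-elastic here (demand slope 2 vs supply slope 4).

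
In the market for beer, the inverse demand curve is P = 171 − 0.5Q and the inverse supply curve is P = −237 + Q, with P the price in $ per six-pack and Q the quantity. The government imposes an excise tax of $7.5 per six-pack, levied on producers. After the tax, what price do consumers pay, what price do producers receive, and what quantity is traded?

Rewrite in direct form: Qd = 342 − 2P and Qs = P + 237.
Without the tax, 342 − 2P = P + 237 gives 3P = 105, so P* = $35 and Q* = 272.
With the tax collected from producers, supply shifts: Qs = (P − 7.5) + 237.
New equilibrium: consumers pay $37.5, producers receive $30, Q = 267. (Wedge: Pb − Ps = 7.5.)
The less price-elastic side of the market bears the larger share of a per-unit tax.

Consumers pay $37.5; producers receive $30; quantity = 267.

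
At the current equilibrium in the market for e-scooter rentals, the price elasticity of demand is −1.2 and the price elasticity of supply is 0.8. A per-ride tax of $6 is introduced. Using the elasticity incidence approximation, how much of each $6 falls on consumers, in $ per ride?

Consumers bear ≈ $2.4 per ride.

Incidence ratio: consumers' share ≈ εs / (εs + |εd|) = 0.8 / (0.8 + 1.2) = 0.4.
So consumers bear ≈ 0.4 × $6 = $2.4; sellers bear $3.6.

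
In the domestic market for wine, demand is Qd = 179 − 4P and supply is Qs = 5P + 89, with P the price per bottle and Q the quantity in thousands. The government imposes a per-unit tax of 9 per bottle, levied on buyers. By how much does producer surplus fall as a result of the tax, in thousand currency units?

Before the tax: set 179 − 4P = 5P + 89 → P* = 10, Q* = 139.
With the tax collected from buyers, demand (in seller-price terms) shifts: Qd = 179 − 4(P + 9).
New equilibrium: buyers pay 15, suppliers receive 6, Q = 119. (Wedge: Pb − Ps = 9.)
ΔPS is the trapezoid between Q = 119 and Q = 139 of height 4: ½ · (139 + 119) · 4 = 516.

Producer surplus falls by 516 thousand.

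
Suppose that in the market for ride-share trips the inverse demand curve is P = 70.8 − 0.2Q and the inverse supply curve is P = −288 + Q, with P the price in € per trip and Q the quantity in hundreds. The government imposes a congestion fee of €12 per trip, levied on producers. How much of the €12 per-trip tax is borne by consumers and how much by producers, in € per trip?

Rewrite in direct form: Qd = 354 − 5P and Qs = P + 288.
Without the tax, 354 − 5P = P + 288 gives 6P = 66, so P* = €11 and Q* = 299.
With the tax collected from producers, supply shifts: Qs = (P − 12) + 288.
Solving gives Q = 289 with consumers paying €13 and producers receiving €1 (the €12 wedge).
Burden on consumers: €2; on producers: €10. (They sum to €12.)
The less price-elastic side of the market bears the larger share of a per-unit tax.

Consumers bear €2 per trip; producers bear €10 per trip.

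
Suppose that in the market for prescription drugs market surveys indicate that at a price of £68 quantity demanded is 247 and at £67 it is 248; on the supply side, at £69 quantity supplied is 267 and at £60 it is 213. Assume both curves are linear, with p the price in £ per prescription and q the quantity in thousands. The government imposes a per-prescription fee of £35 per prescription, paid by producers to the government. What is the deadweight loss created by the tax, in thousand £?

Deadweight loss = £525 thousand.

Demand slope: (248 − 247)/(67 − 68) = -1, so qd = 315 − p.
Supply slope: (213 − 267)/(60 − 69) = 6, so qs = 6p − 147.
Without the tax, 315 − p = 6p − 147 gives 7p = 462, so p* = £66 and q* = 249.
With the tax collected from producers, supply shifts: qs = 6(p − 35) − 147.
New equilibrium: buyers pay £96, producers receive £61, q = 219. (Wedge: pb − ps = 35.)
Quantity falls by |ΔQ| = |249 − 219| = 30.
DWL = ½ · t · |ΔQ| = ½ · 35 · 30 = £525.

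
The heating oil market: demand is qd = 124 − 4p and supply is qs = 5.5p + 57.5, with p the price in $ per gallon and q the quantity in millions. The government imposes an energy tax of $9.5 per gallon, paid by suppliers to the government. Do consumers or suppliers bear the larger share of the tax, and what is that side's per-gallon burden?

Consumers bear the larger share: $5.5 per gallon.

Without the tax, 124 − 4p = 5.5p + 57.5 gives 9.5p = 66.5, so p* = $7 and q* = 96.
With the tax collected from suppliers, supply shifts: qs = 5.5(p − 9.5) + 57.5.
Solving gives q = 74 with consumers paying $12.5 and suppliers receiving $3 (the $9.5 wedge).
Per-gallon burden: consumers $5.5, suppliers $4.
Consumers take the larger share because demand is less price-elastic here (demand slope 4 vs supply slope 5.5).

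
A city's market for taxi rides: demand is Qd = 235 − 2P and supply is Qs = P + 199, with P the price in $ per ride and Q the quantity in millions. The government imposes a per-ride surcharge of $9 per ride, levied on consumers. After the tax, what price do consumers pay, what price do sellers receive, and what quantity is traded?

Consumers pay $15; sellers receive $6; quantity = 205.

Before the tax: set 235 − 2P = P + 199 → P* = $12, Q* = 211.
With the tax collected from consumers, demand (in seller-price terms) shifts: Qd = 235 − 2(P + 9).
Solving gives Q = 205 with consumers paying $15 and sellers receiving $6 (the $9 wedge).
The less price-elastic side of the market bears the larger share of a per-unit tax.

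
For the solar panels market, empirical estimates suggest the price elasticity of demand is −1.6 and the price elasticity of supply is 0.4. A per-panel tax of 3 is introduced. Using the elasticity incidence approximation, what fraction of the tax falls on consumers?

Incidence ratio: consumers' share ≈ εs / (εs + |εd|) = 0.4 / (0.4 + 1.6) = 0.2.
Supply is the less elastic side, so consumers bear the smaller share.

Consumers' share ≈ 0.2.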